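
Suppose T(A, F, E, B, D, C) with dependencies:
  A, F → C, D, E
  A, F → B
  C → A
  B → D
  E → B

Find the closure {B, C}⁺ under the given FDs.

Start with {B, C}.
C → A applies; add {A} → now {A, B, C}.
B → D applies; add {D} → now {A, B, C, D}.
No further FD applies.

{A, B, C, D}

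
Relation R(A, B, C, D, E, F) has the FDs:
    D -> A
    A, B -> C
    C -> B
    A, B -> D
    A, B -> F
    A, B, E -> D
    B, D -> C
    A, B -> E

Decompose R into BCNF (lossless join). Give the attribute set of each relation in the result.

Candidate keys of the original relation: {A, B}, {A, C}, {B, D}, {C, D}.
Within {A, B, C, D, E, F}: {D}⁺ ∩ {A, B, C, D, E, F} = {A, D}, not the whole set, so D -> A violates BCNF; decompose into {A, D} and {B, C, D, E, F}.
{A, D}: every determinant is a superkey — BCNF.
Within {B, C, D, E, F}: {C}⁺ ∩ {B, C, D, E, F} = {B, C}, not the whole set, so C -> B violates BCNF; decompose into {B, C} and {C, D, E, F}.
{B, C}: every determinant is a superkey — BCNF.
{C, D, E, F}: every determinant is a superkey — BCNF.

{A, D}; {B, C}; {C, D, E, F}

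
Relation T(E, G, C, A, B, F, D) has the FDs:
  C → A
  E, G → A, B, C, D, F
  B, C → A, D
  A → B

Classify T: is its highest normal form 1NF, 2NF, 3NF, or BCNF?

Candidate key: {E, G}. Prime attributes: {E, G}.
For C → A we have {C}⁺ = {A, B, C, D}; {C} is not a superkey, so BCNF fails.
C → A determines the non-prime attribute {A} from a non-superkey — 3NF is violated.
Checking every proper subset of each key, none determines a non-prime attribute — 2NF is satisfied.

2NF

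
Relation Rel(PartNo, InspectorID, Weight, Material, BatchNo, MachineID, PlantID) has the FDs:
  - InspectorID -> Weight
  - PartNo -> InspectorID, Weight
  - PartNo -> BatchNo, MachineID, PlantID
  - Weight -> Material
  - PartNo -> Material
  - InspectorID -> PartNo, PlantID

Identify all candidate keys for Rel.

{InspectorID}, {PartNo}

{InspectorID}⁺ = {BatchNo, InspectorID, MachineID, Material, PartNo, PlantID, Weight} — all of the relation — so {InspectorID} is a candidate key.
{PartNo}⁺ = {BatchNo, InspectorID, MachineID, Material, PartNo, PlantID, Weight} — all of the relation — so {PartNo} is a candidate key.
Any other superkey properly contains one of these, so there are no further candidate keys.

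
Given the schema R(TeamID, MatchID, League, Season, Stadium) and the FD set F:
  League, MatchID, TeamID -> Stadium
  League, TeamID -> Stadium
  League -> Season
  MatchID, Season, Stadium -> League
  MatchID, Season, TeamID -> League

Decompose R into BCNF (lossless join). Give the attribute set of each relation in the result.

{League, MatchID, TeamID}; {League, Season}; {League, Stadium, TeamID}

Candidate keys of the original relation: {League, MatchID, TeamID}, {MatchID, Season, TeamID}.
{League, MatchID, Season, Stadium, TeamID}: {League, TeamID} determines {League, Season, Stadium, TeamID} here but is not a superkey — split on League, TeamID -> Season, Stadium, giving {League, Season, Stadium, TeamID} and {League, MatchID, TeamID}.
{League, Season, Stadium, TeamID}: {League} determines {League, Season} here but is not a superkey — split on League -> Season, giving {League, Season} and {League, Stadium, TeamID}.
{League, Season} has no BCNF violation.
{League, Stadium, TeamID} has no BCNF violation.
{League, MatchID, TeamID} has no BCNF violation.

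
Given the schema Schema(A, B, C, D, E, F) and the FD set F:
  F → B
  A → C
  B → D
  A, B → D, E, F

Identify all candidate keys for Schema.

{A} never appears on the right of any FD, so every key must include it.
{A, B}⁺ = {A, B, C, D, E, F}, which is every attribute, so {A, B} is a candidate key.
{A, F}⁺ = {A, B, C, D, E, F}, which is every attribute, so {A, F} is a candidate key.
No proper subset of any of these is a key, and no other minimal superkey exists.

{A, B}, {A, F}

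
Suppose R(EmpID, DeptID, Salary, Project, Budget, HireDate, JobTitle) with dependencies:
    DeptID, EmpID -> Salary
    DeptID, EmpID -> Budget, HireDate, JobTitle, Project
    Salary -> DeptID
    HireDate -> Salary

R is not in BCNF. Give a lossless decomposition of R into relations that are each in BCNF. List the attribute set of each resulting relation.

{Budget, EmpID, HireDate, JobTitle, Project}; {DeptID, Salary}; {HireDate, Salary}

Candidate keys of the original relation: {DeptID, EmpID}, {EmpID, HireDate}, {EmpID, Salary}.
Within {Budget, DeptID, EmpID, HireDate, JobTitle, Project, Salary}: {Salary}⁺ ∩ {Budget, DeptID, EmpID, HireDate, JobTitle, Project, Salary} = {DeptID, Salary}, not the whole set, so Salary -> DeptID violates BCNF; decompose into {DeptID, Salary} and {Budget, EmpID, HireDate, JobTitle, Project, Salary}.
{DeptID, Salary}: every determinant is a superkey — BCNF.
Within {Budget, EmpID, HireDate, JobTitle, Project, Salary}: {HireDate}⁺ ∩ {Budget, EmpID, HireDate, JobTitle, Project, Salary} = {HireDate, Salary}, not the whole set, so HireDate -> Salary violates BCNF; decompose into {HireDate, Salary} and {Budget, EmpID, HireDate, JobTitle, Project}.
{HireDate, Salary}: every determinant is a superkey — BCNF.
{Budget, EmpID, HireDate, JobTitle, Project}: every determinant is a superkey — BCNF.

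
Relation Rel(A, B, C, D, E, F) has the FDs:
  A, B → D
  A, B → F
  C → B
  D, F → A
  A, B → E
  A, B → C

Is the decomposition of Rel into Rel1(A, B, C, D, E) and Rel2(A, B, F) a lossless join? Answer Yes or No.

Yes

Common attributes: {A, B}; their closure is {A, B, C, D, E, F}.
Rel1 is contained in that closure, so Rel1 ∩ Rel2 → Rel1 holds and the join is lossless.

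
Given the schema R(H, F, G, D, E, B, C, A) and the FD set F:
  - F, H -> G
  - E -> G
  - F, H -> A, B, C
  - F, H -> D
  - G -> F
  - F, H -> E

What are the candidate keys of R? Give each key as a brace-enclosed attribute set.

{H} never appears on the right of any FD, so every key must include it.
{E, H}⁺ = {A, B, C, D, E, F, G, H} — all of the relation — so {E, H} is a candidate key.
{F, H}⁺ = {A, B, C, D, E, F, G, H} — all of the relation — so {F, H} is a candidate key.
{G, H}⁺ = {A, B, C, D, E, F, G, H} — all of the relation — so {G, H} is a candidate key.
No proper subset of any of these is a key, and no other minimal superkey exists.

{E, H}, {F, H}, {G, H}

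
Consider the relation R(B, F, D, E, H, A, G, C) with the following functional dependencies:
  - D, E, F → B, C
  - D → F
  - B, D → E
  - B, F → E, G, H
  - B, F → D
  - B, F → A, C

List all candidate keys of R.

{B, D}⁺ = {A, B, C, D, E, F, G, H}, which is every attribute, so {B, D} is a candidate key.
{B, F}⁺ = {A, B, C, D, E, F, G, H}, which is every attribute, so {B, F} is a candidate key.
{D, E}⁺ = {A, B, C, D, E, F, G, H}, which is every attribute, so {D, E} is a candidate key.
No proper subset of any of these is a key, and no other minimal superkey exists.

{B, D}, {B, F}, {D, E}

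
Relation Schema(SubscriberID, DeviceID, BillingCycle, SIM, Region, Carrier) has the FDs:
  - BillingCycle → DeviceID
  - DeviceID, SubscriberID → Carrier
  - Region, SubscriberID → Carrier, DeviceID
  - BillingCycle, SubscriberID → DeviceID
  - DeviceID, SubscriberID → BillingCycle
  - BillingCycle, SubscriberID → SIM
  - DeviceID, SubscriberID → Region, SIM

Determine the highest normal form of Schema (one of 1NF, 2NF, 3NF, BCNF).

Candidate keys: {BillingCycle, SubscriberID}, {DeviceID, SubscriberID}, {Region, SubscriberID}. Prime attributes: {BillingCycle, DeviceID, Region, SubscriberID}.
BillingCycle → DeviceID: {BillingCycle}⁺ = {BillingCycle, DeviceID}, which is not all of the attributes, so the left side is not a superkey — BCNF is violated.
Since {DeviceID} ⊆ prime attributes and every other non-superkey FD also has a prime right side, the schema is in 3NF.

3NF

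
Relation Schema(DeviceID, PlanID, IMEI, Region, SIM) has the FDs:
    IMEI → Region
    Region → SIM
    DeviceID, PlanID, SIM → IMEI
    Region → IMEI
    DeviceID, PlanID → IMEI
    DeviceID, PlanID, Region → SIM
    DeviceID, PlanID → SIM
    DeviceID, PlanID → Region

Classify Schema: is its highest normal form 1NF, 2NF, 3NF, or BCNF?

Candidate key: {DeviceID, PlanID}. Prime attributes: {DeviceID, PlanID}.
IMEI → Region breaks BCNF: {IMEI}⁺ = {IMEI, Region, SIM}, so {IMEI} is not a superkey.
IMEI → Region determines the non-prime attribute {Region} from a non-superkey — 3NF is violated.
No non-prime attribute depends on a proper subset of any candidate key, so 2NF holds.

2NF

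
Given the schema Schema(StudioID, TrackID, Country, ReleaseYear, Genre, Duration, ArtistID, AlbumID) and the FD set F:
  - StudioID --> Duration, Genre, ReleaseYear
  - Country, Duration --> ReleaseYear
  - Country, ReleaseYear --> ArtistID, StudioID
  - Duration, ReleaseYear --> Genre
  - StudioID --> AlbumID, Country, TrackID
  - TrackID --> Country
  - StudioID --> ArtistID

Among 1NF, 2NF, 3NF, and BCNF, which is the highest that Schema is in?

Candidate keys: {Country, Duration}, {Country, ReleaseYear}, {Duration, TrackID}, {ReleaseYear, TrackID}, {StudioID}. Prime attributes: {Country, Duration, ReleaseYear, StudioID, TrackID}.
Duration, ReleaseYear --> Genre breaks BCNF: {Duration, ReleaseYear}⁺ = {Duration, Genre, ReleaseYear}, so {Duration, ReleaseYear} is not a superkey.
Duration, ReleaseYear --> Genre determines the non-prime attribute {Genre} from a non-superkey — 3NF is violated.
No proper subset of a key has a non-prime attribute in its closure, so there is no partial dependency; 2NF holds.

2NF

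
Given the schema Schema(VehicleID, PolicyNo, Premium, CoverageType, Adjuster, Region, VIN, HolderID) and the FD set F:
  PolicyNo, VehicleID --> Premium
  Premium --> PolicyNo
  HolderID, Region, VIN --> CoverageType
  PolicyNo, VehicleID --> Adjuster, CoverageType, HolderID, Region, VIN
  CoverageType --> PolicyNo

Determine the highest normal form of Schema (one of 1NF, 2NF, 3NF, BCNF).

3NF

Candidate keys: {CoverageType, VehicleID}, {HolderID, Region, VIN, VehicleID}, {PolicyNo, VehicleID}, {Premium, VehicleID}. Prime attributes: {CoverageType, HolderID, PolicyNo, Premium, Region, VIN, VehicleID}.
Premium --> PolicyNo breaks BCNF: {Premium}⁺ = {PolicyNo, Premium}, so {Premium} is not a superkey.
But every attribute on its right side ({PolicyNo}) is prime, and the same holds for every other non-superkey FD, so 3NF still holds.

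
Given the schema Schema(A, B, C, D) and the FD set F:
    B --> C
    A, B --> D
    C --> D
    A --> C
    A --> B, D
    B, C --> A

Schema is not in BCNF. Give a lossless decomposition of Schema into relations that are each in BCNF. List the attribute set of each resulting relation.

Candidate keys of the original relation: {A}, {B}.
{A, B, C, D}: {C} determines {C, D} here but is not a superkey — split on C --> D, giving {C, D} and {A, B, C}.
{C, D}: every determinant is a superkey — BCNF.
{A, B, C}: every determinant is a superkey — BCNF.

{A, B, C}; {C, D}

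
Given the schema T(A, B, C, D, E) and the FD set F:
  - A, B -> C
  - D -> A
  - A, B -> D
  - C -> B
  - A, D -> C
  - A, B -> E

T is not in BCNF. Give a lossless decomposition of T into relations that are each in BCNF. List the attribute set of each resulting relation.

Candidate keys of the original relation: {A, B}, {A, C}, {D}.
{A, B, C, D, E}: {C} determines {B, C} here but is not a superkey — split on C -> B, giving {B, C} and {A, C, D, E}.
{B, C} has no BCNF violation.
{A, C, D, E} has no BCNF violation.

{A, C, D, E}; {B, C}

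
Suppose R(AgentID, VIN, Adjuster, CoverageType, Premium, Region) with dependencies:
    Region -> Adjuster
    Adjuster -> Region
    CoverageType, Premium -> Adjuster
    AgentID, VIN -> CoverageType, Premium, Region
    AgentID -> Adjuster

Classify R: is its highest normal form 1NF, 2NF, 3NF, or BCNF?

Candidate key: {AgentID, VIN}. Prime attributes: {AgentID, VIN}.
Region -> Adjuster: {Region}⁺ = {Adjuster, Region}, which is not all of the attributes, so the left side is not a superkey — BCNF is violated.
Region -> Adjuster determines the non-prime attribute {Adjuster} from a non-superkey — 3NF is violated.
{AgentID} is a proper subset of the key {AgentID, VIN}, and {AgentID}⁺ contains the non-prime attributes {Adjuster, Region} — a partial dependency, so 2NF is violated.

1NF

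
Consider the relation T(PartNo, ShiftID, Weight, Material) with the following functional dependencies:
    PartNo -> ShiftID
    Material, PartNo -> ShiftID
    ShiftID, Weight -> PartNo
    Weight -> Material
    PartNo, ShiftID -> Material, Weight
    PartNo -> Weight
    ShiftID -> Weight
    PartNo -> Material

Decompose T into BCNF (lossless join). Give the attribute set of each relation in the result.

Candidate keys of the original relation: {PartNo}, {ShiftID}.
In {Material, PartNo, ShiftID, Weight}, {Weight} is not a superkey ({Weight}⁺ restricted to this set is {Material, Weight}), so split on Weight -> Material into {Material, Weight} and {PartNo, ShiftID, Weight}.
{Material, Weight} has no BCNF violation.
{PartNo, ShiftID, Weight} has no BCNF violation.

{Material, Weight}; {PartNo, ShiftID, Weight}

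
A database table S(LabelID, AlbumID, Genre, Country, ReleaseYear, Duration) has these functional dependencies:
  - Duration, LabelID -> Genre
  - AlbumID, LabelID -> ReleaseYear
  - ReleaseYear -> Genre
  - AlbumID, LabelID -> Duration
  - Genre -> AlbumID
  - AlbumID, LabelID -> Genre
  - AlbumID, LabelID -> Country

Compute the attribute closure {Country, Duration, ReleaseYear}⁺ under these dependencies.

{AlbumID, Country, Duration, Genre, ReleaseYear}

Start with {Country, Duration, ReleaseYear}.
ReleaseYear -> Genre applies; add {Genre} → now {Country, Duration, Genre, ReleaseYear}.
Genre -> AlbumID applies; add {AlbumID} → now {AlbumID, Country, Duration, Genre, ReleaseYear}.
No further FD applies.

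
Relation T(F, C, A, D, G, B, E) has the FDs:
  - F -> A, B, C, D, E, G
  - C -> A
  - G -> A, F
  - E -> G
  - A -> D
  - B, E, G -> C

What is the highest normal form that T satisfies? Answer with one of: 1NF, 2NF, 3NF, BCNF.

Candidate keys: {E}, {F}, {G}. Prime attributes: {E, F, G}.
C -> A: {C}⁺ = {A, C, D}, which is not all of the attributes, so the left side is not a superkey — BCNF is violated.
C -> A determines the non-prime attribute {A} from a non-superkey — 3NF is violated.
All keys have size 1, which rules out partial dependencies — 2NF is satisfied.

2NF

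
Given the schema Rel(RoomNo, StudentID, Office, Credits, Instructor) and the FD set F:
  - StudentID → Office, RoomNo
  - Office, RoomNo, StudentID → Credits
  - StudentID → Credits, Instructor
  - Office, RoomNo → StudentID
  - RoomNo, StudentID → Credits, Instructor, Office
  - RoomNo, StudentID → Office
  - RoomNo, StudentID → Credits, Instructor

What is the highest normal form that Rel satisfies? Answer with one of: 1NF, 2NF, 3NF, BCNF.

Candidate keys: {Office, RoomNo}, {StudentID}. Prime attributes: {Office, RoomNo, StudentID}.
The left-hand side of every FD is a superkey, so BCNF is satisfied.

BCNF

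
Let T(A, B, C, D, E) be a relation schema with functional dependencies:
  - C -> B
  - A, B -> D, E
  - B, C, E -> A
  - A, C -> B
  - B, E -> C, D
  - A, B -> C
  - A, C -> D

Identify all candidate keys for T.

{A, B}, {A, C}, {B, E}, {C, E}

{A, B} is a candidate key since {A, B}⁺ = {A, B, C, D, E} covers every attribute.
{A, C} is a candidate key since {A, C}⁺ = {A, B, C, D, E} covers every attribute.
{B, E} is a candidate key since {B, E}⁺ = {A, B, C, D, E} covers every attribute.
{C, E} is a candidate key since {C, E}⁺ = {A, B, C, D, E} covers every attribute.
These are minimal and exhaustive — every other superkey contains one of them.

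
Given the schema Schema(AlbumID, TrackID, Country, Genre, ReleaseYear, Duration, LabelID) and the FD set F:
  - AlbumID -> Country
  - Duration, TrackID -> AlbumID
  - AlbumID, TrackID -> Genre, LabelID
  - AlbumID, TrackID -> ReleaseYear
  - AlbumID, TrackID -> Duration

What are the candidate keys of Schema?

{AlbumID, TrackID}, {Duration, TrackID}

Attributes never on any right-hand side: {TrackID} — every candidate key must contain it.
Closure of {AlbumID, TrackID} is {AlbumID, Country, Duration, Genre, LabelID, ReleaseYear, TrackID}, the whole schema; {AlbumID, TrackID} is a candidate key.
Closure of {Duration, TrackID} is {AlbumID, Country, Duration, Genre, LabelID, ReleaseYear, TrackID}, the whole schema; {Duration, TrackID} is a candidate key.
These are minimal and exhaustive — every other superkey contains one of them.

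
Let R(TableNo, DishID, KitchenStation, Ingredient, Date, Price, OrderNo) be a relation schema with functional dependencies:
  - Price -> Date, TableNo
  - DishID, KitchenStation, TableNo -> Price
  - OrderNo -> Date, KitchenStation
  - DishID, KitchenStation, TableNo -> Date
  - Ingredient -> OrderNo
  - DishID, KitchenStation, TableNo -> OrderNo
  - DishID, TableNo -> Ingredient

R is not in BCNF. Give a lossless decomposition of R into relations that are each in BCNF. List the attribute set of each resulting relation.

Candidate keys of the original relation: {DishID, Price}, {DishID, TableNo}.
Within {Date, DishID, Ingredient, KitchenStation, OrderNo, Price, TableNo}: {Price}⁺ ∩ {Date, DishID, Ingredient, KitchenStation, OrderNo, Price, TableNo} = {Date, Price, TableNo}, not the whole set, so Price -> Date, TableNo violates BCNF; decompose into {Date, Price, TableNo} and {DishID, Ingredient, KitchenStation, OrderNo, Price}.
{Date, Price, TableNo}: every determinant is a superkey — BCNF.
Within {DishID, Ingredient, KitchenStation, OrderNo, Price}: {OrderNo}⁺ ∩ {DishID, Ingredient, KitchenStation, OrderNo, Price} = {KitchenStation, OrderNo}, not the whole set, so OrderNo -> KitchenStation violates BCNF; decompose into {KitchenStation, OrderNo} and {DishID, Ingredient, OrderNo, Price}.
{KitchenStation, OrderNo}: every determinant is a superkey — BCNF.
Within {DishID, Ingredient, OrderNo, Price}: {Ingredient}⁺ ∩ {DishID, Ingredient, OrderNo, Price} = {Ingredient, OrderNo}, not the whole set, so Ingredient -> OrderNo violates BCNF; decompose into {Ingredient, OrderNo} and {DishID, Ingredient, Price}.
{Ingredient, OrderNo}: every determinant is a superkey — BCNF.
{DishID, Ingredient, Price}: every determinant is a superkey — BCNF.

{Date, Price, TableNo}; {DishID, Ingredient, Price}; {Ingredient, OrderNo}; {KitchenStation, OrderNo}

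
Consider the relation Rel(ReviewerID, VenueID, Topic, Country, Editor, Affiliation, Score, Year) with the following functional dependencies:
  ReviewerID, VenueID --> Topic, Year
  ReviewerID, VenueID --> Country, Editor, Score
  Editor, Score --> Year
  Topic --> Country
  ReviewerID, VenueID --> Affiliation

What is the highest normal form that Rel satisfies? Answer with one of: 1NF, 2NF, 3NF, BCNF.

2NF

Candidate key: {ReviewerID, VenueID}. Prime attributes: {ReviewerID, VenueID}.
For Editor, Score --> Year we have {Editor, Score}⁺ = {Editor, Score, Year}; {Editor, Score} is not a superkey, so BCNF fails.
Because {Year} is non-prime and the left side of Editor, Score --> Year is not a superkey, the relation is not in 3NF.
No proper subset of a key has a non-prime attribute in its closure, so there is no partial dependency; 2NF holds.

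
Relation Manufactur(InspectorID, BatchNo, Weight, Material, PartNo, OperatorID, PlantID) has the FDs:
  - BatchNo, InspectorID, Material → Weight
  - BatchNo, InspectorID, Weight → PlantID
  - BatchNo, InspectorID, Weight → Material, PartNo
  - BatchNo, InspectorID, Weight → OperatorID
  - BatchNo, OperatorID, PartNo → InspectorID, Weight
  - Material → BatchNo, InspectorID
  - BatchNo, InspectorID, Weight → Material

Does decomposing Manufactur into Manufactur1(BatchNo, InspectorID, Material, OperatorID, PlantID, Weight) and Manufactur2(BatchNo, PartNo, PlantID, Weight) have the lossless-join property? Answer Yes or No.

No

The shared attributes are {BatchNo, PlantID, Weight} and {BatchNo, PlantID, Weight}⁺ = {BatchNo, PlantID, Weight}.
Neither Manufactur1 nor Manufactur2 is contained in that closure, so the decomposition is lossy.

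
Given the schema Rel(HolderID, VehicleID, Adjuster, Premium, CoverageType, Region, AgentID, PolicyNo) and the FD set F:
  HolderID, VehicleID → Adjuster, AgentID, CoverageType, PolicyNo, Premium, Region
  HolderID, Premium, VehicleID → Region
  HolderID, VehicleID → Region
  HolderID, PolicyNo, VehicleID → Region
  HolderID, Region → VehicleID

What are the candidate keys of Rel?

{HolderID, Region}, {HolderID, VehicleID}

{HolderID} never appears on the right of any FD, so every key must include it.
{HolderID, Region} is a candidate key since {HolderID, Region}⁺ = {Adjuster, AgentID, CoverageType, HolderID, PolicyNo, Premium, Region, VehicleID} covers every attribute.
{HolderID, VehicleID} is a candidate key since {HolderID, VehicleID}⁺ = {Adjuster, AgentID, CoverageType, HolderID, PolicyNo, Premium, Region, VehicleID} covers every attribute.
These are minimal and exhaustive — every other superkey contains one of them.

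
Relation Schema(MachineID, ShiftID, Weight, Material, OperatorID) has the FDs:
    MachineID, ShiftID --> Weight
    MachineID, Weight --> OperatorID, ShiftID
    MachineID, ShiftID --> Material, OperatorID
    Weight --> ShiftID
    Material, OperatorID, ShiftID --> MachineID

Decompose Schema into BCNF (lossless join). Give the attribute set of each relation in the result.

Candidate keys of the original relation: {MachineID, ShiftID}, {MachineID, Weight}, {Material, OperatorID, ShiftID}, {Material, OperatorID, Weight}.
{MachineID, Material, OperatorID, ShiftID, Weight}: {Weight} determines {ShiftID, Weight} here but is not a superkey — split on Weight --> ShiftID, giving {ShiftID, Weight} and {MachineID, Material, OperatorID, Weight}.
{ShiftID, Weight} has no BCNF violation.
{MachineID, Material, OperatorID, Weight} has no BCNF violation.

{MachineID, Material, OperatorID, Weight}; {ShiftID, Weight}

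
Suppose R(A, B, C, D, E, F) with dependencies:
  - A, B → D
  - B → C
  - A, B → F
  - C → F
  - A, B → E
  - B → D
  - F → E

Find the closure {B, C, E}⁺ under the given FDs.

Start with {B, C, E}.
C → F applies; add {F} → now {B, C, E, F}.
B → D applies; add {D} → now {B, C, D, E, F}.
No further FD applies.

{B, C, D, E, F}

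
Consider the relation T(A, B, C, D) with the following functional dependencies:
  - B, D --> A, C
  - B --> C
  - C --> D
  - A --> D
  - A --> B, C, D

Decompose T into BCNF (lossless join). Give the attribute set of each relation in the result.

{A, B, C}; {C, D}

Candidate keys of the original relation: {A}, {B}.
Within {A, B, C, D}: {C}⁺ ∩ {A, B, C, D} = {C, D}, not the whole set, so C --> D violates BCNF; decompose into {C, D} and {A, B, C}.
{C, D} has no BCNF violation.
{A, B, C} has no BCNF violation.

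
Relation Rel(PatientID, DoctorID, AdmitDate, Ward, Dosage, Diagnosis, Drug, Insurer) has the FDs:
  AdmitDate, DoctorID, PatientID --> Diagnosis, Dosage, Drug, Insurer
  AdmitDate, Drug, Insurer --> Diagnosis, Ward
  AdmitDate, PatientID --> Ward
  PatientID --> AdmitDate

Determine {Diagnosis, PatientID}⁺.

Start with {Diagnosis, PatientID}.
PatientID --> AdmitDate applies; add {AdmitDate} → now {AdmitDate, Diagnosis, PatientID}.
AdmitDate, PatientID --> Ward applies; add {Ward} → now {AdmitDate, Diagnosis, PatientID, Ward}.
No further FD applies.

{AdmitDate, Diagnosis, PatientID, Ward}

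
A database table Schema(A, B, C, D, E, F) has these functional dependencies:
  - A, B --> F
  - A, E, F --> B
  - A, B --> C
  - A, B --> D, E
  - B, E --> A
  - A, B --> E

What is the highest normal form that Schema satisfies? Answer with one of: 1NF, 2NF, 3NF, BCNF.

Candidate keys: {A, B}, {A, E, F}, {B, E}. Prime attributes: {A, B, E, F}.
Every FD has a superkey on the left, so the relation is in BCNF.

BCNF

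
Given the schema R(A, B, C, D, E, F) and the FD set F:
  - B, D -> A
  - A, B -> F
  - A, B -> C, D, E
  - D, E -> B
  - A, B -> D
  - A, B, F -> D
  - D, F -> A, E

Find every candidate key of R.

{A, B}, {B, D}, {D, E}, {D, F}

{A, B}⁺ = {A, B, C, D, E, F} — all of the relation — so {A, B} is a candidate key.
{B, D}⁺ = {A, B, C, D, E, F} — all of the relation — so {B, D} is a candidate key.
{D, E}⁺ = {A, B, C, D, E, F} — all of the relation — so {D, E} is a candidate key.
{D, F}⁺ = {A, B, C, D, E, F} — all of the relation — so {D, F} is a candidate key.
Any other superkey properly contains one of these, so there are no further candidate keys.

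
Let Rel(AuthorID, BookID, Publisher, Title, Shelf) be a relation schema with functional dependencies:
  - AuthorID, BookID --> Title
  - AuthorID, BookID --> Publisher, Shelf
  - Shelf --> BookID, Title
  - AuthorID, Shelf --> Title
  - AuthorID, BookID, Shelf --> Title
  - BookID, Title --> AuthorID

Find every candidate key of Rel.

{Shelf}⁺ = {AuthorID, BookID, Publisher, Shelf, Title} — all of the relation — so {Shelf} is a candidate key.
{AuthorID, BookID}⁺ = {AuthorID, BookID, Publisher, Shelf, Title} — all of the relation — so {AuthorID, BookID} is a candidate key.
{BookID, Title}⁺ = {AuthorID, BookID, Publisher, Shelf, Title} — all of the relation — so {BookID, Title} is a candidate key.
These are minimal and exhaustive — every other superkey contains one of them.

{AuthorID, BookID}, {BookID, Title}, {Shelf}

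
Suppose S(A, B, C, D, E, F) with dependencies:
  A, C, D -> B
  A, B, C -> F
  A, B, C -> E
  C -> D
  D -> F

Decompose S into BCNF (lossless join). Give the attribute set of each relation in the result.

{A, B, C, E}; {C, D}; {D, F}

Candidate key of the original relation: {A, C}.
Within {A, B, C, D, E, F}: {C}⁺ ∩ {A, B, C, D, E, F} = {C, D, F}, not the whole set, so C -> D, F violates BCNF; decompose into {C, D, F} and {A, B, C, E}.
Within {C, D, F}: {D}⁺ ∩ {C, D, F} = {D, F}, not the whole set, so D -> F violates BCNF; decompose into {D, F} and {C, D}.
{D, F}: every determinant is a superkey — BCNF.
{C, D}: every determinant is a superkey — BCNF.
{A, B, C, E}: every determinant is a superkey — BCNF.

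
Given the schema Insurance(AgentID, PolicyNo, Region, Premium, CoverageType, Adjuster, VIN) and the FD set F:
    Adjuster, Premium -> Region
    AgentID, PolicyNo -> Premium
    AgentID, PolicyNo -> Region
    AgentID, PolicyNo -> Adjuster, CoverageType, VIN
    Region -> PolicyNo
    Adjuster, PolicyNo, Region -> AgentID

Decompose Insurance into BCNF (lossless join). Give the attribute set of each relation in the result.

{Adjuster, AgentID, CoverageType, Premium, Region, VIN}; {PolicyNo, Region}

Candidate keys of the original relation: {Adjuster, Premium}, {Adjuster, Region}, {AgentID, PolicyNo}, {AgentID, Region}.
Within {Adjuster, AgentID, CoverageType, PolicyNo, Premium, Region, VIN}: {Region}⁺ ∩ {Adjuster, AgentID, CoverageType, PolicyNo, Premium, Region, VIN} = {PolicyNo, Region}, not the whole set, so Region -> PolicyNo violates BCNF; decompose into {PolicyNo, Region} and {Adjuster, AgentID, CoverageType, Premium, Region, VIN}.
{PolicyNo, Region} is in BCNF.
{Adjuster, AgentID, CoverageType, Premium, Region, VIN} is in BCNF.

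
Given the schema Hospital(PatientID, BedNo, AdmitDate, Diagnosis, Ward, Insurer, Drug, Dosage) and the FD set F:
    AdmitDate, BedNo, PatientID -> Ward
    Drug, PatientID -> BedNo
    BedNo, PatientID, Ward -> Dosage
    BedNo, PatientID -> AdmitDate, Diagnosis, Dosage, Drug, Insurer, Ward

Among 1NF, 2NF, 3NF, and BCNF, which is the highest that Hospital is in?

BCNF

Candidate keys: {BedNo, PatientID}, {Drug, PatientID}. Prime attributes: {BedNo, Drug, PatientID}.
Each dependency's left side is a superkey — BCNF holds.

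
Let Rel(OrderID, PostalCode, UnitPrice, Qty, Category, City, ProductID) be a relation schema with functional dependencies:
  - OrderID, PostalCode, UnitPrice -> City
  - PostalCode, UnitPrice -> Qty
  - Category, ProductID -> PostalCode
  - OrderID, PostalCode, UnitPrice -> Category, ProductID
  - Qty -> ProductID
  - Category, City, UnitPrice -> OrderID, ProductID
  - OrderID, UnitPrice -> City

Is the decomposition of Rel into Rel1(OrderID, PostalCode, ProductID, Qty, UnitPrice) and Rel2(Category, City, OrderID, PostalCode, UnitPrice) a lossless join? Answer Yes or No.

The shared attributes are {OrderID, PostalCode, UnitPrice} and {OrderID, PostalCode, UnitPrice}⁺ = {Category, City, OrderID, PostalCode, ProductID, Qty, UnitPrice}.
Since Rel1 ⊆ {Category, City, OrderID, PostalCode, ProductID, Qty, UnitPrice}, the intersection is a superkey of Rel1; the decomposition is lossless.

Yes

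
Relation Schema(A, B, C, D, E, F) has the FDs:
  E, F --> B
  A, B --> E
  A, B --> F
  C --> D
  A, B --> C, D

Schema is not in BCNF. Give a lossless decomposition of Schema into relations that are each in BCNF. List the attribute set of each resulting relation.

Candidate keys of the original relation: {A, B}, {A, E, F}.
In {A, B, C, D, E, F}, {E, F} is not a superkey ({E, F}⁺ restricted to this set is {B, E, F}), so split on E, F --> B into {B, E, F} and {A, C, D, E, F}.
{B, E, F} has no BCNF violation.
In {A, C, D, E, F}, {C} is not a superkey ({C}⁺ restricted to this set is {C, D}), so split on C --> D into {C, D} and {A, C, E, F}.
{C, D} has no BCNF violation.
{A, C, E, F} has no BCNF violation.

{A, C, E, F}; {B, E, F}; {C, D}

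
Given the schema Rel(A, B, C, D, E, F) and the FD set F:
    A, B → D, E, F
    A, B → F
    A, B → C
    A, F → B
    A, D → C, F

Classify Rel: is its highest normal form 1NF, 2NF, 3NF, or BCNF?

BCNF

Candidate keys: {A, B}, {A, D}, {A, F}. Prime attributes: {A, B, D, F}.
Every FD has a superkey on the left, so the relation is in BCNF.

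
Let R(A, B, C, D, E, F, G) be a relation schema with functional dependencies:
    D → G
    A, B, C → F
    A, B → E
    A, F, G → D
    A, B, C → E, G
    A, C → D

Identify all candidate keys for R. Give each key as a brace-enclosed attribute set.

{A, B, C}

{A, B, C} never appear on the right of any FD, so every key must include all of them.
Closure of {A, B, C} is {A, B, C, D, E, F, G}, the whole schema; {A, B, C} is a candidate key.
No other minimal set has full closure, so this is the only candidate key.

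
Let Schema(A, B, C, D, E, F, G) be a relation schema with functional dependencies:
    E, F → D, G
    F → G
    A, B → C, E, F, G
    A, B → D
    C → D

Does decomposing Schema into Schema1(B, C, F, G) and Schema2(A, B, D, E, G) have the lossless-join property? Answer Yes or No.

The shared attributes are {B, G} and {B, G}⁺ = {B, G}.
Schema1 ⊄ {B, G} and Schema2 ⊄ {B, G}, so the split is lossy.

No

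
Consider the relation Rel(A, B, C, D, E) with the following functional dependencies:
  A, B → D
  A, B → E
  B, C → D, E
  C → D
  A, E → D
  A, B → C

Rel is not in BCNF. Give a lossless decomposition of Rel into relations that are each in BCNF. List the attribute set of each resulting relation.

{A, B, C}; {B, C, E}; {C, D}

Candidate key of the original relation: {A, B}.
In {A, B, C, D, E}, {B, C} is not a superkey ({B, C}⁺ restricted to this set is {B, C, D, E}), so split on B, C → D, E into {B, C, D, E} and {A, B, C}.
In {B, C, D, E}, {C} is not a superkey ({C}⁺ restricted to this set is {C, D}), so split on C → D into {C, D} and {B, C, E}.
{C, D} has no BCNF violation.
{B, C, E} has no BCNF violation.
{A, B, C} has no BCNF violation.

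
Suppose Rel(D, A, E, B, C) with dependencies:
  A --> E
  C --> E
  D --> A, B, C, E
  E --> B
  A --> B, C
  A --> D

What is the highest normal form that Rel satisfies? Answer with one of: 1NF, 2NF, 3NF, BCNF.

2NF

Candidate keys: {A}, {D}. Prime attributes: {A, D}.
C --> E: {C}⁺ = {B, C, E}, which is not all of the attributes, so the left side is not a superkey — BCNF is violated.
Because {E} is non-prime and the left side of C --> E is not a superkey, the relation is not in 3NF.
All keys have size 1, which rules out partial dependencies — 2NF is satisfied.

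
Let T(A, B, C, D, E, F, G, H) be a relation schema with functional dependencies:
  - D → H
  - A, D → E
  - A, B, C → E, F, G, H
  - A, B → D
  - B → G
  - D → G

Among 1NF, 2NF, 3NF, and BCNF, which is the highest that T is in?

Candidate key: {A, B, C}. Prime attributes: {A, B, C}.
For D → H we have {D}⁺ = {D, G, H}; {D} is not a superkey, so BCNF fails.
D → H determines the non-prime attribute {H} from a non-superkey — 3NF is violated.
{B} is a proper subset of the key {A, B, C}, and {B}⁺ contains the non-prime attribute {G} — a partial dependency, so 2NF is violated.

1NF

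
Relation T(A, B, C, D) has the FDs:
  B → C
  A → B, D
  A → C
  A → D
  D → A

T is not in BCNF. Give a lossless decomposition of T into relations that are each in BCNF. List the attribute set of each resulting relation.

{A, B, D}; {B, C}

Candidate keys of the original relation: {A}, {D}.
Within {A, B, C, D}: {B}⁺ ∩ {A, B, C, D} = {B, C}, not the whole set, so B → C violates BCNF; decompose into {B, C} and {A, B, D}.
{B, C} is in BCNF.
{A, B, D} is in BCNF.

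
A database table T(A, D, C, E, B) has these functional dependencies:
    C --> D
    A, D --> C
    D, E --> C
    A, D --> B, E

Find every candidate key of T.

{A, C}, {A, D}

Attributes never on any right-hand side: {A} — every candidate key must contain it.
{A, C}⁺ = {A, B, C, D, E} — all of the relation — so {A, C} is a candidate key.
{A, D}⁺ = {A, B, C, D, E} — all of the relation — so {A, D} is a candidate key.
Any other superkey properly contains one of these, so there are no further candidate keys.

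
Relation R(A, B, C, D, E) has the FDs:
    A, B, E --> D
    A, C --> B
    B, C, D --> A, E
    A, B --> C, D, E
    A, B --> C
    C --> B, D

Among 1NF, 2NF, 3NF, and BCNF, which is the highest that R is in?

BCNF

Candidate keys: {A, B}, {C}. Prime attributes: {A, B, C}.
Each dependency's left side is a superkey — BCNF holds.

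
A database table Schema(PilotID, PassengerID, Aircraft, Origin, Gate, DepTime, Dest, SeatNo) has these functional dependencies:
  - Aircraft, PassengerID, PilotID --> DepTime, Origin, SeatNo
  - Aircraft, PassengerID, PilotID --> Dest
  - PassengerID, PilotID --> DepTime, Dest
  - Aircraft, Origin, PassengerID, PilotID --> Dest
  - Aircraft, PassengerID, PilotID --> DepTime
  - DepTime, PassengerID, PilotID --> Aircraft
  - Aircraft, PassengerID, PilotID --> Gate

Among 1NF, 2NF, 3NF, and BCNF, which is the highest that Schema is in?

Candidate key: {PassengerID, PilotID}. Prime attributes: {PassengerID, PilotID}.
Every FD has a superkey on the left, so the relation is in BCNF.

BCNF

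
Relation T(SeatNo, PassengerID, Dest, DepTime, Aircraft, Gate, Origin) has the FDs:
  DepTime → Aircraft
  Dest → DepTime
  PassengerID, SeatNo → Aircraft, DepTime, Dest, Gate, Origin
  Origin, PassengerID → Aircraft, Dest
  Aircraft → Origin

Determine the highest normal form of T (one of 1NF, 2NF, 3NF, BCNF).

Candidate key: {PassengerID, SeatNo}. Prime attributes: {PassengerID, SeatNo}.
For DepTime → Aircraft we have {DepTime}⁺ = {Aircraft, DepTime, Origin}; {DepTime} is not a superkey, so BCNF fails.
DepTime → Aircraft has non-prime {Aircraft} on the right and a non-superkey on the left, so 3NF fails.
No proper subset of a key has a non-prime attribute in its closure, so there is no partial dependency; 2NF holds.

2NF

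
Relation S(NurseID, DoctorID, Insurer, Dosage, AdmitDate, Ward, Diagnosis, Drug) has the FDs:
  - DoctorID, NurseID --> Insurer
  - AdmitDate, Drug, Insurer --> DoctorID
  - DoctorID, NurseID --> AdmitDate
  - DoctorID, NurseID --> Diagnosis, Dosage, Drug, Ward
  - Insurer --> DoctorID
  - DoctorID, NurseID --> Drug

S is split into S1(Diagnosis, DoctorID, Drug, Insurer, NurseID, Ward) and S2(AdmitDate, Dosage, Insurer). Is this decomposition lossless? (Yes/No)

Common attributes: {Insurer}; their closure is {DoctorID, Insurer}.
Neither S1 nor S2 is contained in that closure, so the decomposition is lossy.

No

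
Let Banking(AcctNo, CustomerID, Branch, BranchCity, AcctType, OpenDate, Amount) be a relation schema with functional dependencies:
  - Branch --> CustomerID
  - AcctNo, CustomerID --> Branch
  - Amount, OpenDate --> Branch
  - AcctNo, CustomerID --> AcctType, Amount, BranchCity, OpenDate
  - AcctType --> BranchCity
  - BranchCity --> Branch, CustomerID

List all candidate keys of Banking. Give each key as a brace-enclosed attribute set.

{AcctNo, AcctType}, {AcctNo, Amount, OpenDate}, {AcctNo, Branch}, {AcctNo, BranchCity}, {AcctNo, CustomerID}

{AcctNo} never appears on the right of any FD, so every key must include it.
{AcctNo, AcctType} is a candidate key since {AcctNo, AcctType}⁺ = {AcctNo, AcctType, Amount, Branch, BranchCity, CustomerID, OpenDate} covers every attribute.
{AcctNo, Branch} is a candidate key since {AcctNo, Branch}⁺ = {AcctNo, AcctType, Amount, Branch, BranchCity, CustomerID, OpenDate} covers every attribute.
{AcctNo, BranchCity} is a candidate key since {AcctNo, BranchCity}⁺ = {AcctNo, AcctType, Amount, Branch, BranchCity, CustomerID, OpenDate} covers every attribute.
{AcctNo, CustomerID} is a candidate key since {AcctNo, CustomerID}⁺ = {AcctNo, AcctType, Amount, Branch, BranchCity, CustomerID, OpenDate} covers every attribute.
{AcctNo, Amount, OpenDate} is a candidate key since {AcctNo, Amount, OpenDate}⁺ = {AcctNo, AcctType, Amount, Branch, BranchCity, CustomerID, OpenDate} covers every attribute.
Any other superkey properly contains one of these, so there are no further candidate keys.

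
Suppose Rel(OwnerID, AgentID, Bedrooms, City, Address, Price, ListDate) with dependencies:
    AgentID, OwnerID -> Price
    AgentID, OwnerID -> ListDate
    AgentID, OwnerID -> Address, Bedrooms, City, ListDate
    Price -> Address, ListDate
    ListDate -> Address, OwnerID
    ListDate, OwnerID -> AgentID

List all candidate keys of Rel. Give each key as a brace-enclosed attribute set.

{ListDate}⁺ = {Address, AgentID, Bedrooms, City, ListDate, OwnerID, Price} — all of the relation — so {ListDate} is a candidate key.
{Price}⁺ = {Address, AgentID, Bedrooms, City, ListDate, OwnerID, Price} — all of the relation — so {Price} is a candidate key.
{AgentID, OwnerID}⁺ = {Address, AgentID, Bedrooms, City, ListDate, OwnerID, Price} — all of the relation — so {AgentID, OwnerID} is a candidate key.
Any other superkey properly contains one of these, so there are no further candidate keys.

{AgentID, OwnerID}, {ListDate}, {Price}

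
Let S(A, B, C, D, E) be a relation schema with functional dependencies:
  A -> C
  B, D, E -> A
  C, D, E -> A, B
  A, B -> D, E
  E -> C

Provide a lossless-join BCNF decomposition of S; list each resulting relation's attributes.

Candidate keys of the original relation: {A, B}, {D, E}.
Within {A, B, C, D, E}: {A}⁺ ∩ {A, B, C, D, E} = {A, C}, not the whole set, so A -> C violates BCNF; decompose into {A, C} and {A, B, D, E}.
{A, C} has no BCNF violation.
{A, B, D, E} has no BCNF violation.

{A, B, D, E}; {A, C}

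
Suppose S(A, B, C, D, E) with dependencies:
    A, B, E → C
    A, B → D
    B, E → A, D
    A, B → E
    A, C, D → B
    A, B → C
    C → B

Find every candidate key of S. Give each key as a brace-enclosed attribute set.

{A, B}, {A, C}, {B, E}, {C, E}

Closure of {A, B} is {A, B, C, D, E}, the whole schema; {A, B} is a candidate key.
Closure of {A, C} is {A, B, C, D, E}, the whole schema; {A, C} is a candidate key.
Closure of {B, E} is {A, B, C, D, E}, the whole schema; {B, E} is a candidate key.
Closure of {C, E} is {A, B, C, D, E}, the whole schema; {C, E} is a candidate key.
No proper subset of any of these is a key, and no other minimal superkey exists.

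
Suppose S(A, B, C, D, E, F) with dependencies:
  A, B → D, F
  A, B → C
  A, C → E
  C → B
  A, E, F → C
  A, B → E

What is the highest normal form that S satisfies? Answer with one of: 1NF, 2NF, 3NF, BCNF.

Candidate keys: {A, B}, {A, C}, {A, E, F}. Prime attributes: {A, B, C, E, F}.
C → B: {C}⁺ = {B, C}, which is not all of the attributes, so the left side is not a superkey — BCNF is violated.
Its right-hand attributes {B} are all prime, as are those of every other non-superkey FD — the relation is in 3NF.

3NF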